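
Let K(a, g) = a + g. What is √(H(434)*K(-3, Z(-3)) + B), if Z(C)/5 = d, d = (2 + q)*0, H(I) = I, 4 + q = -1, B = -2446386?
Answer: 2*I*√611922 ≈ 1564.5*I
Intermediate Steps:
q = -5 (q = -4 - 1 = -5)
d = 0 (d = (2 - 5)*0 = -3*0 = 0)
Z(C) = 0 (Z(C) = 5*0 = 0)
√(H(434)*K(-3, Z(-3)) + B) = √(434*(-3 + 0) - 2446386) = √(434*(-3) - 2446386) = √(-1302 - 2446386) = √(-2447688) = 2*I*√611922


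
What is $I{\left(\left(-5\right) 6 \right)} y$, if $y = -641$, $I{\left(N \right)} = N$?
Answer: $19230$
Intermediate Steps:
$I{\left(\left(-5\right) 6 \right)} y = \left(-5\right) 6 \left(-641\right) = \left(-30\right) \left(-641\right) = 19230$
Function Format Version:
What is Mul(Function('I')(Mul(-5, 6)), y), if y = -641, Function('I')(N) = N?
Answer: 19230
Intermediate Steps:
Mul(Function('I')(Mul(-5, 6)), y) = Mul(Mul(-5, 6), -641) = Mul(-30, -641) = 19230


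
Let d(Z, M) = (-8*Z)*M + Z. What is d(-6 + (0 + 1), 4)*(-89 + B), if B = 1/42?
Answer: -579235/42 ≈ -13791.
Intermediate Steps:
B = 1/42 ≈ 0.023810
d(Z, M) = Z - 8*M*Z (d(Z, M) = -8*M*Z + Z = Z - 8*M*Z)
d(-6 + (0 + 1), 4)*(-89 + B) = ((-6 + (0 + 1))*(1 - 8*4))*(-89 + 1/42) = ((-6 + 1)*(1 - 32))*(-3737/42) = -5*(-31)*(-3737/42) = 155*(-3737/42) = -579235/42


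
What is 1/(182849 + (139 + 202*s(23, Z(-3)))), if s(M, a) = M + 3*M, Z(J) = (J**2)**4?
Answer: 1/201572 ≈ 4.9610e-6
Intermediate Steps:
Z(J) = J**8
s(M, a) = 4*M
1/(182849 + (139 + 202*s(23, Z(-3)))) = 1/(182849 + (139 + 202*(4*23))) = 1/(182849 + (139 + 202*92)) = 1/(182849 + (139 + 18584)) = 1/(182849 + 18723) = 1/201572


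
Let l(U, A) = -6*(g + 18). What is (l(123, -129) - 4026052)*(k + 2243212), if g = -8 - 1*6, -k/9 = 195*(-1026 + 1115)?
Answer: -8402489055292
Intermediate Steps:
k = -156195 (k = -1755*(-1026 + 1115) = -1755*89 = -9*17355 = -156195)
g = -14 (g = -8 - 6 = -14)
l(U, A) = -24 (l(U, A) = -6*(-14 + 18) = -6*4 = -24)
(l(123, -129) - 4026052)*(k + 2243212) = (-24 - 4026052)*(-156195 + 2243212) = -4026076*2087017 = -8402489055292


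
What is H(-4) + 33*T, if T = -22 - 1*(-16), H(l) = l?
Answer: -202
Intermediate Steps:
T = -6 (T = -22 + 16 = -6)
H(-4) + 33*T = -4 + 33*(-6) = -4 - 198 = -202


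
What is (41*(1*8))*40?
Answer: 13120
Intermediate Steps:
(41*(1*8))*40 = (41*8)*40 = 328*40 = 13120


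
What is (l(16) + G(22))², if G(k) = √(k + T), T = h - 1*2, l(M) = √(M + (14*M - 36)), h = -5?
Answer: 219 + 12*√85 ≈ 329.63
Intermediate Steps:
l(M) = √(-36 + 15*M) (l(M) = √(M + (-36 + 14*M)) = √(-36 + 15*M))
T = -7 (T = -5 - 1*2 = -5 - 2 = -7)
G(k) = √(-7 + k) (G(k) = √(k - 7) = √(-7 + k))
(l(16) + G(22))² = (√(-36 + 15*16) + √(-7 + 22))² = (√(-36 + 240) + √15)² = (√204 + √15)² = (2*√51 + √15)² = (√15 + 2*√51)²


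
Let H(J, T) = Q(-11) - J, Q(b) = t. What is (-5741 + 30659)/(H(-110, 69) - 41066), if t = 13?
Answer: -24918/40943 ≈ -0.60860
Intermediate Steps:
Q(b) = 13
H(J, T) = 13 - J
(-5741 + 30659)/(H(-110, 69) - 41066) = (-5741 + 30659)/((13 - 1*(-110)) - 41066) = 24918/((13 + 110) - 41066) = 24918/(123 - 41066) = 24918/(-40943) = 24918*(-1/40943) = -24918/40943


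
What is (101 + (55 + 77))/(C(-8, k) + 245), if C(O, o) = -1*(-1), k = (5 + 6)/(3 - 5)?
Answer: 233/246 ≈ 0.94715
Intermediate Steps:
k = -11/2 (k = 11/(-2) = 11*(-1/2) = -11/2 ≈ -5.5000)
C(O, o) = 1
(101 + (55 + 77))/(C(-8, k) + 245) = (101 + (55 + 77))/(1 + 245) = (101 + 132)/246 = 233*(1/246) = 233/246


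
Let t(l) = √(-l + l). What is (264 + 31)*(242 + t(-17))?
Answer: 71390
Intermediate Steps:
t(l) = 0 (t(l) = √0 = 0)
(264 + 31)*(242 + t(-17)) = (264 + 31)*(242 + 0) = 295*242 = 71390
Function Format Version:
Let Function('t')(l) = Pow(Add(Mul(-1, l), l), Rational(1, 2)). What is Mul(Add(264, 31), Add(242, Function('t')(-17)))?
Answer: 71390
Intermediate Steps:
Function('t')(l) = 0 (Function('t')(l) = Pow(0, Rational(1, 2)) = 0)
Mul(Add(264, 31), Add(242, Function('t')(-17))) = Mul(Add(264, 31), Add(242, 0)) = Mul(295, 242) = 71390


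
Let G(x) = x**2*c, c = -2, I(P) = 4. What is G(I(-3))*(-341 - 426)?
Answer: 24544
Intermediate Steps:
G(x) = -2*x**2 (G(x) = x**2*(-2) = -2*x**2)
G(I(-3))*(-341 - 426) = (-2*4**2)*(-341 - 426) = -2*16*(-767) = -32*(-767) = 24544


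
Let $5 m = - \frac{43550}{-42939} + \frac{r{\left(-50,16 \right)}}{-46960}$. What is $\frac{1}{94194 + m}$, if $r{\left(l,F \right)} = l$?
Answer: $\frac{15510888}{1461035733895} \approx 1.0616 \cdot 10^{-5}$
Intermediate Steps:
$m = \frac{3149623}{15510888}$ ($m = \frac{- \frac{43550}{-42939} - \frac{50}{-46960}}{5} = \frac{\left(-43550\right) \left(- \frac{1}{42939}\right) - - \frac{5}{4696}}{5} = \frac{\frac{3350}{3303} + \frac{5}{4696}}{5} = \frac{1}{5} \cdot \frac{15748115}{15510888} = \frac{3149623}{15510888} \approx 0.20306$)
$\frac{1}{94194 + m} = \frac{1}{94194 + \frac{3149623}{15510888}} = \frac{1}{\frac{1461035733895}{15510888}} = \frac{15510888}{1461035733895}$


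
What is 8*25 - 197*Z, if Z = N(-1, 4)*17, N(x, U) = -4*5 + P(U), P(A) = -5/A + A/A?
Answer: 272069/4 ≈ 68017.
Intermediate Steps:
P(A) = 1 - 5/A (P(A) = -5/A + 1 = 1 - 5/A)
N(x, U) = -20 + (-5 + U)/U (N(x, U) = -4*5 + (-5 + U)/U = -20 + (-5 + U)/U)
Z = -1377/4 (Z = (-19 - 5/4)*17 = -81/4*17 = -1377/4 ≈ -344.25)
8*25 - 197*Z = 8*25 - 197*(-1377/4) = 200 + 271269/4 = 272069/4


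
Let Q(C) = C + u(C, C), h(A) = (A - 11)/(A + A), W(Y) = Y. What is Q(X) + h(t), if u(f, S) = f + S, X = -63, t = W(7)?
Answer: -1325/7 ≈ -189.29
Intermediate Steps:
t = 7
h(A) = (-11 + A)/(2*A) (h(A) = (-11 + A)/((2*A)) = (-11 + A)*(1/(2*A)) = (-11 + A)/(2*A))
u(f, S) = S + f
Q(C) = 3*C (Q(C) = C + (C + C) = C + 2*C = 3*C)
Q(X) + h(t) = 3*(-63) + (1/2)*(-11 + 7)/7 = -189 + (1/2)*(1/7)*(-4) = -189 - 2/7 = -1325/7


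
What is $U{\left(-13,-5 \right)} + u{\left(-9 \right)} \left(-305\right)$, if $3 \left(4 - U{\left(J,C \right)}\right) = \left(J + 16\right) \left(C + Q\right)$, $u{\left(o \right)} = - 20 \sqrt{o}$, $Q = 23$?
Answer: $-14 + 18300 i \approx -14.0 + 18300.0 i$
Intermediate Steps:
$U{\left(J,C \right)} = 4 - \frac{\left(16 + J\right) \left(23 + C\right)}{3}$ ($U{\left(J,C \right)} = 4 - \frac{\left(J + 16\right) \left(C + 23\right)}{3} = 4 - \frac{\left(16 + J\right) \left(23 + C\right)}{3}$)
$U{\left(-13,-5 \right)} + u{\left(-9 \right)} \left(-305\right) = \left(- \frac{356}{3} - - \frac{299}{3} - - \frac{80}{3} - \left(- \frac{5}{3}\right) \left(-13\right)\right) + - 20 \sqrt{-9} \left(-305\right) = \left(- \frac{356}{3} + \frac{299}{3} + \frac{80}{3} - \frac{65}{3}\right) + - 20 \cdot 3 i \left(-305\right) = -14 + - 60 i \left(-305\right) = -14 + 18300 i$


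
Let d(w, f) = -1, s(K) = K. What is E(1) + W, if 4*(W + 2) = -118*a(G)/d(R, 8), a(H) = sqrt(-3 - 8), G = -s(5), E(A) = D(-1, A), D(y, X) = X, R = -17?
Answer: -1 + 59*I*sqrt(11)/2 ≈ -1.0 + 97.84*I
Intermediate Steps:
E(A) = A
G = -5 (G = -1*5 = -5)
a(H) = I*sqrt(11) (a(H) = sqrt(-11) = I*sqrt(11))
W = -2 + 59*I*sqrt(11)/2 (W = -2 + (-118*I*sqrt(11)/(-1))/4 = -2 + (-118*I*sqrt(11)*(-1))/4 = -2 + (-(-118)*I*sqrt(11))/4 = -2 + (118*I*sqrt(11))/4 = -2 + 59*I*sqrt(11)/2 ≈ -2.0 + 97.84*I)
E(1) + W = 1 + (-2 + 59*I*sqrt(11)/2) = -1 + 59*I*sqrt(11)/2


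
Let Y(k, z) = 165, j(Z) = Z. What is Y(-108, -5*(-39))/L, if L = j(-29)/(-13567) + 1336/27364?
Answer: 5104651585/1576589 ≈ 3237.8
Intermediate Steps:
L = 4729767/92811847 (L = -29/(-13567) + 1336/27364 = -29*(-1/13567) + 1336*(1/27364) = 29/13567 + 334/6841 = 4729767/92811847 ≈ 0.050961)
Y(-108, -5*(-39))/L = 165/(4729767/92811847) = 165*(92811847/4729767) = 5104651585/1576589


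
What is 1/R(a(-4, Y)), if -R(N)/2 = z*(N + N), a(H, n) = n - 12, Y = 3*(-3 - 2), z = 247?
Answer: 1/26676 ≈ 3.7487e-5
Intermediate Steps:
Y = -15 (Y = 3*(-5) = -15)
a(H, n) = -12 + n
R(N) = -988*N (R(N) = -494*(N + N) = -494*2*N = -988*N)
1/R(a(-4, Y)) = 1/(-988*(-12 - 15)) = 1/(-988*(-27)) = 1/26676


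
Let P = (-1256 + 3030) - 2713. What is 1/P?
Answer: -1/939 ≈ -0.0010650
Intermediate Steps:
P = -939 (P = 1774 - 2713 = -939)
1/P = 1/(-939) = -1/939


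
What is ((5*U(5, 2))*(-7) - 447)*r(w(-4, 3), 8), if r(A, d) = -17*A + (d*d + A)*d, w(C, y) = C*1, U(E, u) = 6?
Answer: -360036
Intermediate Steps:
w(C, y) = C
r(A, d) = -17*A + d*(A + d**2) (r(A, d) = -17*A + (d**2 + A)*d = -17*A + (A + d**2)*d = -17*A + d*(A + d**2))
((5*U(5, 2))*(-7) - 447)*r(w(-4, 3), 8) = ((5*6)*(-7) - 447)*(8**3 - 17*(-4) - 4*8) = (30*(-7) - 447)*(512 + 68 - 32) = (-210 - 447)*548 = -657*548 = -360036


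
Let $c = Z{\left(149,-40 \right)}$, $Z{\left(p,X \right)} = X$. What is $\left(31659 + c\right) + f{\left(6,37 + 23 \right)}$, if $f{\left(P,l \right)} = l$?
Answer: $31679$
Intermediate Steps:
$c = -40$
$\left(31659 + c\right) + f{\left(6,37 + 23 \right)} = \left(31659 - 40\right) + \left(37 + 23\right) = 31619 + 60 = 31679$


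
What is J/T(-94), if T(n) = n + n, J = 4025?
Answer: -4025/188 ≈ -21.410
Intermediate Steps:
T(n) = 2*n
J/T(-94) = 4025/((2*(-94))) = 4025/(-188) = 4025*(-1/188) = -4025/188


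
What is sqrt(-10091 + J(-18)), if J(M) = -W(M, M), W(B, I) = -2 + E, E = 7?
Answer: 4*I*sqrt(631) ≈ 100.48*I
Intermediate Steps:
W(B, I) = 5 (W(B, I) = -2 + 7 = 5)
J(M) = -5 (J(M) = -1*5 = -5)
sqrt(-10091 + J(-18)) = sqrt(-10091 - 5) = sqrt(-10096) = 4*I*sqrt(631)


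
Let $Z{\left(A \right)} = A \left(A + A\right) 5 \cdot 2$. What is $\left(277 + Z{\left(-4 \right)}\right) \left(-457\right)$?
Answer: $-272829$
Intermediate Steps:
$Z{\left(A \right)} = 20 A^{2}$ ($Z{\left(A \right)} = A 2 A 5 \cdot 2 = 2 A^{2} \cdot 5 \cdot 2 = 10 A^{2} \cdot 2 = 20 A^{2}$)
$\left(277 + Z{\left(-4 \right)}\right) \left(-457\right) = \left(277 + 20 \left(-4\right)^{2}\right) \left(-457\right) = \left(277 + 20 \cdot 16\right) \left(-457\right) = \left(277 + 320\right) \left(-457\right) = 597 \left(-457\right) = -272829$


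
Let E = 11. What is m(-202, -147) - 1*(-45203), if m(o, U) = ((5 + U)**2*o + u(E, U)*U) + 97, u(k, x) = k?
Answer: -4029445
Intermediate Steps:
m(o, U) = 97 + 11*U + o*(5 + U)**2 (m(o, U) = ((5 + U)**2*o + 11*U) + 97 = (o*(5 + U)**2 + 11*U) + 97 = (11*U + o*(5 + U)**2) + 97 = 97 + 11*U + o*(5 + U)**2)
m(-202, -147) - 1*(-45203) = (97 + 11*(-147) - 202*(5 - 147)**2) - 1*(-45203) = (97 - 1617 - 202*(-142)**2) + 45203 = (97 - 1617 - 202*20164) + 45203 = (97 - 1617 - 4073128) + 45203 = -4074648 + 45203 = -4029445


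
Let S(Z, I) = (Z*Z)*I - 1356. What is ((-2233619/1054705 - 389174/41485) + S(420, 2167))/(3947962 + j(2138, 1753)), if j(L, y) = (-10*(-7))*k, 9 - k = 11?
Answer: 3345091743896854363/34546945738025470 ≈ 96.827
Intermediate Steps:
k = -2 (k = 9 - 1*11 = 9 - 11 = -2)
j(L, y) = -140 (j(L, y) = -10*(-7)*(-2) = 70*(-2) = -140)
S(Z, I) = -1356 + I*Z² (S(Z, I) = Z²*I - 1356 = I*Z² - 1356 = -1356 + I*Z²)
((-2233619/1054705 - 389174/41485) + S(420, 2167))/(3947962 + j(2138, 1753)) = ((-2233619/1054705 - 389174/41485) + (-1356 + 2167*420²))/(3947962 - 140) = ((-2233619*1/1054705 - 389174*1/41485) + (-1356 + 2167*176400))/3947822 = ((-2233619/1054705 - 389174/41485) + (-1356 + 382258800))*(1/3947822) = (-100625089577/8750887385 + 382257444)*(1/3947822) = (3345091743896854363/8750887385)*(1/3947822) = 3345091743896854363/34546945738025470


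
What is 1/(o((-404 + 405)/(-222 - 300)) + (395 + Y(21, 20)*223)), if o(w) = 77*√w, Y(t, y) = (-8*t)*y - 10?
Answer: -392082030/294498693969379 - 231*I*√58/294498693969379 ≈ -1.3314e-6 - 5.9737e-12*I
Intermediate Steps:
Y(t, y) = -10 - 8*t*y (Y(t, y) = -8*t*y - 10 = -10 - 8*t*y)
1/(o((-404 + 405)/(-222 - 300)) + (395 + Y(21, 20)*223)) = 1/(77*√((-404 + 405)/(-222 - 300)) + (395 + (-10 - 8*21*20)*223)) = 1/(77*√(1/(-522)) + (395 + (-10 - 3360)*223)) = 1/(77*√(1*(-1/522)) + (395 - 3370*223)) = 1/(77*√(-1/522) + (395 - 751510)) = 1/(77*(I*√58/174) - 751115) = 1/(77*I*√58/174 - 751115) = 1/(-751115 + 77*I*√58/174)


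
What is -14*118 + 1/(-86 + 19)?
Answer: -110685/67 ≈ -1652.0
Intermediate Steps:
-14*118 + 1/(-86 + 19) = -1652 + 1/(-67) = -1652 - 1/67 = -110685/67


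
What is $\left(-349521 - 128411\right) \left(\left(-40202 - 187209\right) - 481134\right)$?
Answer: $338636328940$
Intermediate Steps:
$\left(-349521 - 128411\right) \left(\left(-40202 - 187209\right) - 481134\right) = - 477932 \left(-227411 - 481134\right) = \left(-477932\right) \left(-708545\right) = 338636328940$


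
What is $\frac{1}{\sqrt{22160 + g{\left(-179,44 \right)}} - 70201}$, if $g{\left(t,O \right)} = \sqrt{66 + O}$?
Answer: $- \frac{1}{70201 - \sqrt{22160 + \sqrt{110}}} \approx -1.4275 \cdot 10^{-5}$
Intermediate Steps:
$\frac{1}{\sqrt{22160 + g{\left(-179,44 \right)}} - 70201} = \frac{1}{\sqrt{22160 + \sqrt{66 + 44}} - 70201} = \frac{1}{\sqrt{22160 + \sqrt{110}} - 70201} = \frac{1}{-70201 + \sqrt{22160 + \sqrt{110}}}$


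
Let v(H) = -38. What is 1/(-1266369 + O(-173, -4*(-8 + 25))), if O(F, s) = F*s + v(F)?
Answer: -1/1254643 ≈ -7.9704e-7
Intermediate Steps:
O(F, s) = -38 + F*s (O(F, s) = F*s - 38 = -38 + F*s)
1/(-1266369 + O(-173, -4*(-8 + 25))) = 1/(-1266369 + (-38 - (-692)*(-8 + 25))) = 1/(-1266369 + (-38 - (-692)*17)) = 1/(-1266369 + (-38 - 173*(-68))) = 1/(-1266369 + (-38 + 11764)) = 1/(-1266369 + 11726) = 1/(-1254643) = -1/1254643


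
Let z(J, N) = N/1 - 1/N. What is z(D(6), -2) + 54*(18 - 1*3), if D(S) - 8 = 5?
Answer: 1617/2 ≈ 808.50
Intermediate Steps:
D(S) = 13 (D(S) = 8 + 5 = 13)
z(J, N) = N - 1/N (z(J, N) = N*1 - 1/N = N - 1/N)
z(D(6), -2) + 54*(18 - 1*3) = (-2 - 1/(-2)) + 54*(18 - 1*3) = (-2 - 1*(-½)) + 54*(18 - 3) = (-2 + ½) + 54*15 = -3/2 + 810 = 1617/2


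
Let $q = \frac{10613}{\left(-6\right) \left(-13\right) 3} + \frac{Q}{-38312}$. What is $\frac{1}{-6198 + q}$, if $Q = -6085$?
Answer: $- \frac{4482504}{27578545219} \approx -0.00016254$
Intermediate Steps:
$q = \frac{204014573}{4482504}$ ($q = \frac{10613}{\left(-6\right) \left(-13\right) 3} - \frac{6085}{-38312} = \frac{10613}{78 \cdot 3} - - \frac{6085}{38312} = \frac{10613}{234} + \frac{6085}{38312} = \frac{204014573}{4482504} \approx 45.514$)
$\frac{1}{-6198 + q} = \frac{1}{-6198 + \frac{204014573}{4482504}} = \frac{1}{- \frac{27578545219}{4482504}} = - \frac{4482504}{27578545219}$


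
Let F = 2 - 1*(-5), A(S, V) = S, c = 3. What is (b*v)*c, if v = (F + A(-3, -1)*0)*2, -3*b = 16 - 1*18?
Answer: 28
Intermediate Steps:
b = ⅔ (b = -(16 - 1*18)/3 = -(16 - 18)/3 = -⅓*(-2) = ⅔ ≈ 0.66667)
F = 7 (F = 2 + 5 = 7)
v = 14 (v = (7 - 3*0)*2 = (7 + 0)*2 = 7*2 = 14)
(b*v)*c = ((⅔)*14)*3 = (28/3)*3 = 28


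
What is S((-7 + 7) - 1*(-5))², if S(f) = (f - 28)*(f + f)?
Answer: 52900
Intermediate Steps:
S(f) = 2*f*(-28 + f) (S(f) = (-28 + f)*(2*f) = 2*f*(-28 + f))
S((-7 + 7) - 1*(-5))² = (2*((-7 + 7) - 1*(-5))*(-28 + ((-7 + 7) - 1*(-5))))² = (2*(0 + 5)*(-28 + (0 + 5)))² = (2*5*(-28 + 5))² = (2*5*(-23))² = (-230)² = 52900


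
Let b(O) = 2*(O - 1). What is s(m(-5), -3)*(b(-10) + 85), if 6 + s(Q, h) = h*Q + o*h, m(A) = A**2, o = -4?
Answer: -4347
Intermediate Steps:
b(O) = -2 + 2*O (b(O) = 2*(-1 + O) = -2 + 2*O)
s(Q, h) = -6 - 4*h + Q*h (s(Q, h) = -6 + (h*Q - 4*h) = -6 + (Q*h - 4*h) = -6 + (-4*h + Q*h) = -6 - 4*h + Q*h)
s(m(-5), -3)*(b(-10) + 85) = (-6 - 4*(-3) + (-5)**2*(-3))*((-2 + 2*(-10)) + 85) = (-6 + 12 + 25*(-3))*((-2 - 20) + 85) = (-6 + 12 - 75)*(-22 + 85) = -69*63 = -4347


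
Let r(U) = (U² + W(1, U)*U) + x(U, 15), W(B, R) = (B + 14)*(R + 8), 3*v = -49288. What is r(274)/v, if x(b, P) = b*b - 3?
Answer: -3927507/49288 ≈ -79.685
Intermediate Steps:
v = -49288/3 (v = (⅓)*(-49288) = -49288/3 ≈ -16429.)
W(B, R) = (8 + R)*(14 + B) (W(B, R) = (14 + B)*(8 + R) = (8 + R)*(14 + B))
x(b, P) = -3 + b² (x(b, P) = b² - 3 = -3 + b²)
r(U) = -3 + 2*U² + U*(120 + 15*U) (r(U) = (U² + (112 + 8*1 + 14*U + 1*U)*U) + (-3 + U²) = (U² + (112 + 8 + 14*U + U)*U) + (-3 + U²) = (U² + (120 + 15*U)*U) + (-3 + U²) = (U² + U*(120 + 15*U)) + (-3 + U²) = -3 + 2*U² + U*(120 + 15*U))
r(274)/v = (-3 + 17*274² + 120*274)/(-49288/3) = (-3 + 17*75076 + 32880)*(-3/49288) = (-3 + 1276292 + 32880)*(-3/49288) = 1309169*(-3/49288) = -3927507/49288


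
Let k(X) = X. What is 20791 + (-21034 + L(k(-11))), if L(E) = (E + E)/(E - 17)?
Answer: -3391/14 ≈ -242.21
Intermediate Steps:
L(E) = 2*E/(-17 + E) (L(E) = (2*E)/(-17 + E) = 2*E/(-17 + E))
20791 + (-21034 + L(k(-11))) = 20791 + (-21034 + 2*(-11)/(-17 - 11)) = 20791 + (-21034 + 2*(-11)/(-28)) = 20791 + (-21034 + 2*(-11)*(-1/28)) = 20791 + (-21034 + 11/14) = 20791 - 294465/14 = -3391/14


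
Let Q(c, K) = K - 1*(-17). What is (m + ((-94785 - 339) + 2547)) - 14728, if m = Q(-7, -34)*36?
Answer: -107917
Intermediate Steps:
Q(c, K) = 17 + K (Q(c, K) = K + 17 = 17 + K)
m = -612 (m = (17 - 34)*36 = -17*36 = -612)
(m + ((-94785 - 339) + 2547)) - 14728 = (-612 + ((-94785 - 339) + 2547)) - 14728 = (-612 + (-95124 + 2547)) - 14728 = (-612 - 92577) - 14728 = -93189 - 14728 = -107917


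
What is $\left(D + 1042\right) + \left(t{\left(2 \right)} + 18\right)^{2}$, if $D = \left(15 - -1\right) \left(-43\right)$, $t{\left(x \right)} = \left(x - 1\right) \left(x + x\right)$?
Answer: $838$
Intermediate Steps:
$t{\left(x \right)} = 2 x \left(-1 + x\right)$ ($t{\left(x \right)} = \left(-1 + x\right) 2 x = 2 x \left(-1 + x\right)$)
$D = -688$ ($D = \left(15 + 1\right) \left(-43\right) = 16 \left(-43\right) = -688$)
$\left(D + 1042\right) + \left(t{\left(2 \right)} + 18\right)^{2} = \left(-688 + 1042\right) + \left(2 \cdot 2 \left(-1 + 2\right) + 18\right)^{2} = 354 + \left(2 \cdot 2 \cdot 1 + 18\right)^{2} = 354 + \left(4 + 18\right)^{2} = 354 + 22^{2} = 354 + 484 = 838$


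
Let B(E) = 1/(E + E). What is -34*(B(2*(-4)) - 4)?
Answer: 1105/8 ≈ 138.13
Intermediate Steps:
B(E) = 1/(2*E)
-34*(B(2*(-4)) - 4) = -34*(1/(2*((2*(-4)))) - 4) = -34*((1/2)/(-8) - 4) = -34*((1/2)*(-1/8) - 4) = -34*(-1/16 - 4) = -34*(-65/16) = 1105/8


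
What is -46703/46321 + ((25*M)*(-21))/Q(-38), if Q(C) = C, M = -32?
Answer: -389983757/880099 ≈ -443.11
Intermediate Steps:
-46703/46321 + ((25*M)*(-21))/Q(-38) = -46703/46321 + ((25*(-32))*(-21))/(-38) = -46703*1/46321 - 800*(-21)*(-1/38) = -46703/46321 + 16800*(-1/38) = -46703/46321 - 8400/19 = -389983757/880099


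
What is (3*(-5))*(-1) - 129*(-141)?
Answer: 18204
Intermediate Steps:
(3*(-5))*(-1) - 129*(-141) = -15*(-1) + 18189 = 15 + 18189 = 18204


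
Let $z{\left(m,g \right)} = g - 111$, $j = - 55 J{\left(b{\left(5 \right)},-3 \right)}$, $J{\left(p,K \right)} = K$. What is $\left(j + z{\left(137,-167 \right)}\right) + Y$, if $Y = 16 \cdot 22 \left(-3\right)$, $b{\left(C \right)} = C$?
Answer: $-1169$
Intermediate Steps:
$j = 165$ ($j = \left(-55\right) \left(-3\right) = 165$)
$Y = -1056$ ($Y = 352 \left(-3\right) = -1056$)
$z{\left(m,g \right)} = -111 + g$
$\left(j + z{\left(137,-167 \right)}\right) + Y = \left(165 - 278\right) - 1056 = -113 - 1056 = -1169$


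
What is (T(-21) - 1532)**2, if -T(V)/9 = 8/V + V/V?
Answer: 115842169/49 ≈ 2.3641e+6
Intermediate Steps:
T(V) = -9 - 72/V (T(V) = -9*(8/V + V/V) = -9*(8/V + 1) = -9*(1 + 8/V) = -9 - 72/V)
(T(-21) - 1532)**2 = ((-9 - 72/(-21)) - 1532)**2 = ((-9 - 72*(-1/21)) - 1532)**2 = ((-9 + 24/7) - 1532)**2 = (-39/7 - 1532)**2 = (-10763/7)**2 = 115842169/49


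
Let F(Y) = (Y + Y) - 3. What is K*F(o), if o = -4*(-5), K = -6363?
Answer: -235431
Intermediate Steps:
o = 20
F(Y) = -3 + 2*Y (F(Y) = 2*Y - 3 = -3 + 2*Y)
K*F(o) = -6363*(-3 + 2*20) = -6363*(-3 + 40) = -6363*37 = -235431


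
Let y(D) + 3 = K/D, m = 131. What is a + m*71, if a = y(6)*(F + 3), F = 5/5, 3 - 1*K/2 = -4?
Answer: 27895/3 ≈ 9298.3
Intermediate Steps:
K = 14 (K = 6 - 2*(-4) = 6 + 8 = 14)
F = 1 (F = 5*(1/5) = 1)
y(D) = -3 + 14/D
a = -8/3 (a = (-3 + 14/6)*(1 + 3) = (-3 + 14*(1/6))*4 = (-3 + 7/3)*4 = -2/3*4 = -8/3 ≈ -2.6667)
a + m*71 = -8/3 + 131*71 = -8/3 + 9301 = 27895/3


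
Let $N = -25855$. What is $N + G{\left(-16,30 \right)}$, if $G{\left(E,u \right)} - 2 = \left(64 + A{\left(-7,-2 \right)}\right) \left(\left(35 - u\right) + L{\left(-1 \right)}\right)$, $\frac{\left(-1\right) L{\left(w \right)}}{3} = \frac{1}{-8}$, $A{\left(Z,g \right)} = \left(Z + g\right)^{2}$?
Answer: $- \frac{200589}{8} \approx -25074.0$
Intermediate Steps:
$L{\left(w \right)} = \frac{3}{8}$ ($L{\left(w \right)} = - \frac{3}{-8} = \left(-3\right) \left(- \frac{1}{8}\right) = \frac{3}{8}$)
$G{\left(E,u \right)} = \frac{41051}{8} - 145 u$ ($G{\left(E,u \right)} = 2 + \left(64 + \left(-7 - 2\right)^{2}\right) \left(\left(35 - u\right) + \frac{3}{8}\right) = 2 + \left(64 + \left(-9\right)^{2}\right) \left(\frac{283}{8} - u\right) = 2 + \left(64 + 81\right) \left(\frac{283}{8} - u\right) = 2 + 145 \left(\frac{283}{8} - u\right) = 2 - \left(- \frac{41035}{8} + 145 u\right) = \frac{41051}{8} - 145 u$)
$N + G{\left(-16,30 \right)} = -25855 + \left(\frac{41051}{8} - 4350\right) = -25855 + \frac{6251}{8} = - \frac{200589}{8}$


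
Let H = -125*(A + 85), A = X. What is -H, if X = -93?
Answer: -1000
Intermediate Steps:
A = -93
H = 1000 (H = -125*(-93 + 85) = -125*(-8) = 1000)
-H = -1*1000 = -1000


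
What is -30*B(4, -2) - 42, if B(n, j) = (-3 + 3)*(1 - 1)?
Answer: -42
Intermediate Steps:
B(n, j) = 0 (B(n, j) = 0*0 = 0)
-30*B(4, -2) - 42 = -30*0 - 42 = 0 - 42 = -42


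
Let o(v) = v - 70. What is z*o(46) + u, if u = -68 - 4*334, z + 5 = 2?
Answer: -1332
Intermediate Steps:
z = -3 (z = -5 + 2 = -3)
o(v) = -70 + v
u = -1404 (u = -68 - 1336 = -1404)
z*o(46) + u = -3*(-70 + 46) - 1404 = -3*(-24) - 1404 = 72 - 1404 = -1332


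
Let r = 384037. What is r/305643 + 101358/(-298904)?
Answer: 41905416127/45678957636 ≈ 0.91739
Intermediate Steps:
r/305643 + 101358/(-298904) = 384037/305643 + 101358/(-298904) = 384037*(1/305643) + 101358*(-1/298904) = 384037/305643 - 50679/149452 = 41905416127/45678957636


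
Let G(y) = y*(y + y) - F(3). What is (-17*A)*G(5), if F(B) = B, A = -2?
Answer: 1598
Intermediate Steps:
G(y) = -3 + 2*y**2 (G(y) = y*(y + y) - 1*3 = y*(2*y) - 3 = 2*y**2 - 3 = -3 + 2*y**2)
(-17*A)*G(5) = (-17*(-2))*(-3 + 2*5**2) = 34*(-3 + 2*25) = 34*(-3 + 50) = 34*47 = 1598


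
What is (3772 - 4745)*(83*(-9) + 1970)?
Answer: -1189979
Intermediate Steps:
(3772 - 4745)*(83*(-9) + 1970) = -973*(-747 + 1970) = -973*1223 = -1189979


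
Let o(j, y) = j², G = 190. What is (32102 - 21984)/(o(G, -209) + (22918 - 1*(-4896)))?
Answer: 5059/31957 ≈ 0.15831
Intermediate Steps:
(32102 - 21984)/(o(G, -209) + (22918 - 1*(-4896))) = (32102 - 21984)/(190² + (22918 - 1*(-4896))) = 10118/(36100 + (22918 + 4896)) = 10118/(36100 + 27814) = 10118/63914 = 10118*(1/63914) = 5059/31957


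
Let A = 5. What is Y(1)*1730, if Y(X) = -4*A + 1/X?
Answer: -32870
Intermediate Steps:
Y(X) = -20 + 1/X (Y(X) = -4*5 + 1/X = -20 + 1/X)
Y(1)*1730 = (-20 + 1/1)*1730 = (-20 + 1)*1730 = -19*1730 = -32870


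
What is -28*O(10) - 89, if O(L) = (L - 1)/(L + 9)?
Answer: -1943/19 ≈ -102.26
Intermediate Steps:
O(L) = (-1 + L)/(9 + L)
-28*O(10) - 89 = -28*(-1 + 10)/(9 + 10) - 89 = -28*9/19 - 89 = -252/19 - 89 = -1943/19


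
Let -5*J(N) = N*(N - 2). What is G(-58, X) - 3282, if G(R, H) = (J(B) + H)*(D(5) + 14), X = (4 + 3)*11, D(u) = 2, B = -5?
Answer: -2162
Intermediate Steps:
J(N) = -N*(-2 + N)/5 (J(N) = -N*(N - 2)/5 = -N*(-2 + N)/5)
X = 77 (X = 7*11 = 77)
G(R, H) = -112 + 16*H (G(R, H) = ((⅕)*(-5)*(2 - 1*(-5)) + H)*(2 + 14) = ((⅕)*(-5)*(2 + 5) + H)*16 = ((⅕)*(-5)*7 + H)*16 = (-7 + H)*16 = -112 + 16*H)
G(-58, X) - 3282 = (-112 + 16*77) - 3282 = (-112 + 1232) - 3282 = 1120 - 3282 = -2162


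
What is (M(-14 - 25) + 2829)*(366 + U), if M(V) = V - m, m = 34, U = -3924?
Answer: -9805848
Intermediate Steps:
M(V) = -34 + V (M(V) = V - 1*34 = V - 34 = -34 + V)
(M(-14 - 25) + 2829)*(366 + U) = ((-34 + (-14 - 25)) + 2829)*(366 - 3924) = ((-34 - 39) + 2829)*(-3558) = (-73 + 2829)*(-3558) = 2756*(-3558) = -9805848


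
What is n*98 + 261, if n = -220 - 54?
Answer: -26591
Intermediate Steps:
n = -274
n*98 + 261 = -274*98 + 261 = -26852 + 261 = -26591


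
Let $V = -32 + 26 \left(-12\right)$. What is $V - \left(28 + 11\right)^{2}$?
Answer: $-1865$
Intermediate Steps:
$V = -344$ ($V = -32 - 312 = -344$)
$V - \left(28 + 11\right)^{2} = -344 - \left(28 + 11\right)^{2} = -344 - 39^{2} = -344 - 1521 = -1865$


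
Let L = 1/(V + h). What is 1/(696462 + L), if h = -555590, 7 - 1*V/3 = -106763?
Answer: 235280/163863579359 ≈ 1.4358e-6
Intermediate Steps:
V = 320310 (V = 21 - 3*(-106763) = 21 + 320289 = 320310)
L = -1/235280 (L = 1/(320310 - 555590) = 1/(-235280) = -1/235280 ≈ -4.2503e-6)
1/(696462 + L) = 1/(696462 - 1/235280) = 1/(163863579359/235280) = 235280/163863579359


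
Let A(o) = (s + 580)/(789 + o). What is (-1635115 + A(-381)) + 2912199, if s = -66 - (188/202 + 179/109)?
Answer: 1912082691583/1497224 ≈ 1.2771e+6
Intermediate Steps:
s = -754919/11009 (s = -66 - (188*(1/202) + 179*(1/109)) = -66 - (94/101 + 179/109) = -66 - 1*28325/11009 = -66 - 28325/11009 = -754919/11009 ≈ -68.573)
A(o) = 5630301/(11009*(789 + o)) (A(o) = (-754919/11009 + 580)/(789 + o) = 5630301/(11009*(789 + o)))
(-1635115 + A(-381)) + 2912199 = (-1635115 + 5630301/(11009*(789 - 381))) + 2912199 = (-1635115 + (5630301/11009)/408) + 2912199 = (-1635115 + (5630301/11009)*(1/408)) + 2912199 = (-1635115 + 1876767/1497224) + 2912199 = -2448131543993/1497224 + 2912199 = 1912082691583/1497224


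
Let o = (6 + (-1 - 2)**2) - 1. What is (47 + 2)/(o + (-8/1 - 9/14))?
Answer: 686/75 ≈ 9.1467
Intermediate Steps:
o = 14 (o = (6 + (-3)**2) - 1 = (6 + 9) - 1 = 15 - 1 = 14)
(47 + 2)/(o + (-8/1 - 9/14)) = (47 + 2)/(14 + (-8/1 - 9/14)) = 49/(14 + (-8*1 - 9*1/14)) = 49/(14 + (-8 - 9/14)) = 49/(14 - 121/14) = 49/(75/14) = 49*(14/75) = 686/75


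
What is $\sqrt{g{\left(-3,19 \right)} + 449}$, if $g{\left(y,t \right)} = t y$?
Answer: $14 \sqrt{2} \approx 19.799$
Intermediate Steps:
$\sqrt{g{\left(-3,19 \right)} + 449} = \sqrt{19 \left(-3\right) + 449} = \sqrt{-57 + 449} = \sqrt{392} = 14 \sqrt{2}$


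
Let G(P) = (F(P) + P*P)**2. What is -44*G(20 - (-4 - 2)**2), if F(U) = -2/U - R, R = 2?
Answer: -45463979/16 ≈ -2.8415e+6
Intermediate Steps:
F(U) = -2 - 2/U (F(U) = -2/U - 1*2 = -2/U - 2 = -2 - 2/U)
G(P) = (-2 + P**2 - 2/P)**2 (G(P) = ((-2 - 2/P) + P*P)**2 = ((-2 - 2/P) + P**2)**2 = (-2 + P**2 - 2/P)**2)
-44*G(20 - (-4 - 2)**2) = -44*(2 + (20 - (-4 - 2)**2)*(2 - (20 - (-4 - 2)**2)**2))**2/(20 - (-4 - 2)**2)**2 = -44*(2 + (20 - 1*(-6)**2)*(2 - (20 - 1*(-6)**2)**2))**2/(20 - 1*(-6)**2)**2 = -44*(2 + (20 - 1*36)*(2 - (20 - 1*36)**2))**2/(20 - 1*36)**2 = -44*(2 + (20 - 36)*(2 - (20 - 36)**2))**2/(20 - 36)**2 = -44*(2 - 16*(2 - 1*(-16)**2))**2/(-16)**2 = -11*(2 - 16*(2 - 1*256))**2/64 = -11*(2 - 16*(2 - 256))**2/64 = -11*(2 - 16*(-254))**2/64 = -11*(2 + 4064)**2/64 = -11*4066**2/64 = -11*16532356/64 = -44*4133089/64 = -45463979/16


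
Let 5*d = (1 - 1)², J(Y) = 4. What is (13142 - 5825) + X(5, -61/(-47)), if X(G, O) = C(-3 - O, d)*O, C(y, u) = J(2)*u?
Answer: 7317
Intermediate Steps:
d = 0 (d = (1 - 1)²/5 = (⅕)*0² = (⅕)*0 = 0)
C(y, u) = 4*u
X(G, O) = 0 (X(G, O) = (4*0)*O = 0*O = 0)
(13142 - 5825) + X(5, -61/(-47)) = (13142 - 5825) + 0 = 7317 + 0 = 7317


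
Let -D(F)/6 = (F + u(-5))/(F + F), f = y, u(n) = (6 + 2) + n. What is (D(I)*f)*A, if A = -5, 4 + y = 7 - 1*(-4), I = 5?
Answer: 168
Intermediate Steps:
u(n) = 8 + n
y = 7 (y = -4 + (7 - 1*(-4)) = -4 + (7 + 4) = -4 + 11 = 7)
f = 7
D(F) = -3*(3 + F)/F (D(F) = -6*(F + (8 - 5))/(F + F) = -6*(F + 3)/(2*F) = -6*(3 + F)*1/(2*F) = -3*(3 + F)/F)
(D(I)*f)*A = ((-3 - 9/5)*7)*(-5) = -24/5*7*(-5) = -168/5*(-5) = 168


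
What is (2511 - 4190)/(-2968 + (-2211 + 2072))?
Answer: 1679/3107 ≈ 0.54039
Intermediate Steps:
(2511 - 4190)/(-2968 + (-2211 + 2072)) = -1679/(-2968 - 139) = -1679/(-3107) = -1679*(-1/3107) = 1679/3107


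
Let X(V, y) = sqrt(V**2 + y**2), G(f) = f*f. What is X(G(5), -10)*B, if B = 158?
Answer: 790*sqrt(29) ≈ 4254.3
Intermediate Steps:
G(f) = f**2
X(G(5), -10)*B = sqrt((5**2)**2 + (-10)**2)*158 = sqrt(25**2 + 100)*158 = sqrt(625 + 100)*158 = sqrt(725)*158 = (5*sqrt(29))*158 = 790*sqrt(29)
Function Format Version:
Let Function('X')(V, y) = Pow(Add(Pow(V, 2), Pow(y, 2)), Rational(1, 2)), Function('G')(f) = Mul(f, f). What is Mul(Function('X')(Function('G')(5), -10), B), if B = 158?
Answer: Mul(790, Pow(29, Rational(1, 2))) ≈ 4254.3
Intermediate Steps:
Function('G')(f) = Pow(f, 2)
Mul(Function('X')(Function('G')(5), -10), B) = Mul(Pow(Add(Pow(Pow(5, 2), 2), Pow(-10, 2)), Rational(1, 2)), 158) = Mul(Pow(Add(Pow(25, 2), 100), Rational(1, 2)), 158) = Mul(Pow(Add(625, 100), Rational(1, 2)), 158) = Mul(Pow(725, Rational(1, 2)), 158) = Mul(Mul(5, Pow(29, Rational(1, 2))), 158) = Mul(790, Pow(29, Rational(1, 2)))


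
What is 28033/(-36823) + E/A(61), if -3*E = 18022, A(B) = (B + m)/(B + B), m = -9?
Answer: -20241628520/1436097 ≈ -14095.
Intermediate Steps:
A(B) = (-9 + B)/(2*B) (A(B) = (B - 9)/(B + B) = (-9 + B)/((2*B)) = (-9 + B)*(1/(2*B)) = (-9 + B)/(2*B))
E = -18022/3 (E = -1/3*18022 = -18022/3 ≈ -6007.3)
28033/(-36823) + E/A(61) = 28033/(-36823) - 18022*122/(-9 + 61)/3 = 28033*(-1/36823) - 18022/(3*((1/2)*(1/61)*52)) = -28033/36823 - 18022/(3*26/61) = -28033/36823 - 18022/3*61/26 = -28033/36823 - 549671/39 = -20241628520/1436097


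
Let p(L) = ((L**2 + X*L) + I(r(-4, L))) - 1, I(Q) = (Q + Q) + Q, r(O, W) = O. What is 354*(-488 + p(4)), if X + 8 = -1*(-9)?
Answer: -170274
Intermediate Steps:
X = 1 (X = -8 - 1*(-9) = -8 + 9 = 1)
I(Q) = 3*Q (I(Q) = 2*Q + Q = 3*Q)
p(L) = -13 + L + L**2 (p(L) = ((L**2 + 1*L) + 3*(-4)) - 1 = ((L**2 + L) - 12) - 1 = ((L + L**2) - 12) - 1 = (-12 + L + L**2) - 1 = -13 + L + L**2)
354*(-488 + p(4)) = 354*(-488 + (-13 + 4 + 4**2)) = 354*(-488 + (-13 + 4 + 16)) = 354*(-488 + 7) = 354*(-481) = -170274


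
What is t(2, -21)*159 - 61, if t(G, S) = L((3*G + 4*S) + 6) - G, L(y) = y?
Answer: -11827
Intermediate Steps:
t(G, S) = 6 + 2*G + 4*S (t(G, S) = ((3*G + 4*S) + 6) - G = (6 + 3*G + 4*S) - G = 6 + 2*G + 4*S)
t(2, -21)*159 - 61 = (6 + 2*2 + 4*(-21))*159 - 61 = (6 + 4 - 84)*159 - 61 = -74*159 - 61 = -11766 - 61 = -11827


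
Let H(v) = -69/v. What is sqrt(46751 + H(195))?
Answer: 2*sqrt(49380370)/65 ≈ 216.22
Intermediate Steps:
sqrt(46751 + H(195)) = sqrt(46751 - 69/195) = sqrt(46751 - 69*1/195) = sqrt(46751 - 23/65) = sqrt(3038792/65) = 2*sqrt(49380370)/65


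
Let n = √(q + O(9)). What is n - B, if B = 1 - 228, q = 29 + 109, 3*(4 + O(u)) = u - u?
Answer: 227 + √134 ≈ 238.58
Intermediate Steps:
O(u) = -4 (O(u) = -4 + (u - u)/3 = -4 + (⅓)*0 = -4 + 0 = -4)
q = 138
B = -227
n = √134 (n = √(138 - 4) = √134 ≈ 11.576)
n - B = √134 - 1*(-227) = √134 + 227 = 227 + √134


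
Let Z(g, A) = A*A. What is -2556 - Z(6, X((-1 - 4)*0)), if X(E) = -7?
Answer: -2605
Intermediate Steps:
Z(g, A) = A²
-2556 - Z(6, X((-1 - 4)*0)) = -2556 - 1*(-7)² = -2556 - 1*49 = -2556 - 49 = -2605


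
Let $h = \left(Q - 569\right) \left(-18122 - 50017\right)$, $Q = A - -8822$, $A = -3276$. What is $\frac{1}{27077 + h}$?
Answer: $- \frac{1}{339100726} \approx -2.949 \cdot 10^{-9}$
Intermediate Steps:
$Q = 5546$ ($Q = -3276 - -8822 = -3276 + 8822 = 5546$)
$h = -339127803$ ($h = \left(5546 - 569\right) \left(-18122 - 50017\right) = 4977 \left(-68139\right) = -339127803$)
$\frac{1}{27077 + h} = \frac{1}{27077 - 339127803} = \frac{1}{-339100726} = - \frac{1}{339100726}$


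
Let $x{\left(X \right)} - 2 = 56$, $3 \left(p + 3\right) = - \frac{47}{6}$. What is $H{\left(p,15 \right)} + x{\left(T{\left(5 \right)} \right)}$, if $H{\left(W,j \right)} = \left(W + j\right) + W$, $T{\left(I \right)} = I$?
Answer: $\frac{556}{9} \approx 61.778$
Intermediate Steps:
$p = - \frac{101}{18}$ ($p = -3 + \frac{\left(-47\right) \frac{1}{6}}{3} = -3 + \frac{1}{3} \left(- \frac{47}{6}\right) = -3 - \frac{47}{18} = - \frac{101}{18} \approx -5.6111$)
$x{\left(X \right)} = 58$ ($x{\left(X \right)} = 2 + 56 = 58$)
$H{\left(W,j \right)} = j + 2 W$
$H{\left(p,15 \right)} + x{\left(T{\left(5 \right)} \right)} = \left(15 + 2 \left(- \frac{101}{18}\right)\right) + 58 = \left(15 - \frac{101}{9}\right) + 58 = \frac{34}{9} + 58 = \frac{556}{9}$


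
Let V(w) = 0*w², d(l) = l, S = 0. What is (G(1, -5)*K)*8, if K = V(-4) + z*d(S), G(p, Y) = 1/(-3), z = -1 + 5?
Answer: 0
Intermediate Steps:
z = 4
V(w) = 0
G(p, Y) = -⅓
K = 0 (K = 0 + 4*0 = 0 + 0 = 0)
(G(1, -5)*K)*8 = -⅓*0*8 = 0*8 = 0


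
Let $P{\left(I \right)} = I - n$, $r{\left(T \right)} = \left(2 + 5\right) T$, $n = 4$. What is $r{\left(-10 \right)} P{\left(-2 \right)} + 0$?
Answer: $420$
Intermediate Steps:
$r{\left(T \right)} = 7 T$
$P{\left(I \right)} = -4 + I$ ($P{\left(I \right)} = I - 4 = -4 + I$)
$r{\left(-10 \right)} P{\left(-2 \right)} + 0 = 7 \left(-10\right) \left(-4 - 2\right) + 0 = \left(-70\right) \left(-6\right) + 0 = 420 + 0 = 420$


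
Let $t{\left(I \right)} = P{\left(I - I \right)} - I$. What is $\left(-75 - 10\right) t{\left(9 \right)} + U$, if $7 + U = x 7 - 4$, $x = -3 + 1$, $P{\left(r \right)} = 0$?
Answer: $740$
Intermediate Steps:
$x = -2$
$U = -25$ ($U = -7 - 18 = -25$)
$t{\left(I \right)} = - I$ ($t{\left(I \right)} = 0 - I = - I$)
$\left(-75 - 10\right) t{\left(9 \right)} + U = \left(-75 - 10\right) \left(\left(-1\right) 9\right) - 25 = \left(-85\right) \left(-9\right) - 25 = 765 - 25 = 740$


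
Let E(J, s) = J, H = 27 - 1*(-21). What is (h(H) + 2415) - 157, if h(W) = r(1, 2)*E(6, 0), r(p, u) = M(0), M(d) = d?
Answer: 2258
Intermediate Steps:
r(p, u) = 0
H = 48 (H = 27 + 21 = 48)
h(W) = 0 (h(W) = 0*6 = 0)
(h(H) + 2415) - 157 = (0 + 2415) - 157 = 2415 - 157 = 2258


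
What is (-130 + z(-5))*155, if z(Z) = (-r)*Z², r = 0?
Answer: -20150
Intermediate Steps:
z(Z) = 0 (z(Z) = (-1*0)*Z² = 0*Z² = 0)
(-130 + z(-5))*155 = (-130 + 0)*155 = -130*155 = -20150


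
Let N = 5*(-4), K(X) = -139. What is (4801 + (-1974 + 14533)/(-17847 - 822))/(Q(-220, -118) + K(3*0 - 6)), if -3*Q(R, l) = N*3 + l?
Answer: -89617310/1487297 ≈ -60.255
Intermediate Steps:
N = -20
Q(R, l) = 20 - l/3 (Q(R, l) = -(-20*3 + l)/3 = -(-60 + l)/3 = 20 - l/3)
(4801 + (-1974 + 14533)/(-17847 - 822))/(Q(-220, -118) + K(3*0 - 6)) = (4801 + (-1974 + 14533)/(-17847 - 822))/((20 - ⅓*(-118)) - 139) = (4801 + 12559/(-18669))/((20 + 118/3) - 139) = (4801 + 12559*(-1/18669))/(178/3 - 139) = (4801 - 12559/18669)/(-239/3) = (89617310/18669)*(-3/239) = -89617310/1487297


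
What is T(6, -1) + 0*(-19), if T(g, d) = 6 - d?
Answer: 7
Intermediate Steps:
T(6, -1) + 0*(-19) = (6 - 1*(-1)) + 0*(-19) = (6 + 1) + 0 = 7 + 0 = 7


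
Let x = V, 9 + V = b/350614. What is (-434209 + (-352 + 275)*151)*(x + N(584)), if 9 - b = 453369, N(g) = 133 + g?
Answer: -55234923425136/175307 ≈ -3.1508e+8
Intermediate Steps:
b = -453360 (b = 9 - 1*453369 = 9 - 453369 = -453360)
V = -1804443/175307 (V = -9 - 453360/350614 = -9 - 453360*1/350614 = -9 - 226680/175307 = -1804443/175307 ≈ -10.293)
x = -1804443/175307 ≈ -10.293
(-434209 + (-352 + 275)*151)*(x + N(584)) = (-434209 + (-352 + 275)*151)*(-1804443/175307 + (133 + 584)) = (-434209 - 77*151)*(-1804443/175307 + 717) = (-434209 - 11627)*(123890676/175307) = -445836*123890676/175307 = -55234923425136/175307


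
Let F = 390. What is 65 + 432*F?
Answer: 168545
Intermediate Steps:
65 + 432*F = 65 + 432*390 = 65 + 168480 = 168545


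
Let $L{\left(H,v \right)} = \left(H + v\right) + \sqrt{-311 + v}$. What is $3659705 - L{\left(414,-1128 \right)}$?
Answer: $3660419 - i \sqrt{1439} \approx 3.6604 \cdot 10^{6} - 37.934 i$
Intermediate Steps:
$L{\left(H,v \right)} = H + v + \sqrt{-311 + v}$
$3659705 - L{\left(414,-1128 \right)} = 3659705 - \left(414 - 1128 + \sqrt{-311 - 1128}\right) = 3659705 - \left(414 - 1128 + \sqrt{-1439}\right) = 3659705 - \left(414 - 1128 + i \sqrt{1439}\right) = 3659705 - \left(-714 + i \sqrt{1439}\right) = 3659705 + \left(714 - i \sqrt{1439}\right) = 3660419 - i \sqrt{1439}$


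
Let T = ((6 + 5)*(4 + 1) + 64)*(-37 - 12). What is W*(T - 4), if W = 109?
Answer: -636015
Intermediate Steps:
T = -5831 (T = (11*5 + 64)*(-49) = (55 + 64)*(-49) = 119*(-49) = -5831)
W*(T - 4) = 109*(-5831 - 4) = 109*(-5835) = -636015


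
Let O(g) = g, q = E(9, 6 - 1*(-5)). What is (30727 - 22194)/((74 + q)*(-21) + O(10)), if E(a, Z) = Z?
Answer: -8533/1775 ≈ -4.8073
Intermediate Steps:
q = 11 (q = 6 - 1*(-5) = 6 + 5 = 11)
(30727 - 22194)/((74 + q)*(-21) + O(10)) = (30727 - 22194)/((74 + 11)*(-21) + 10) = 8533/(85*(-21) + 10) = 8533/(-1785 + 10) = 8533/(-1775) = 8533*(-1/1775) = -8533/1775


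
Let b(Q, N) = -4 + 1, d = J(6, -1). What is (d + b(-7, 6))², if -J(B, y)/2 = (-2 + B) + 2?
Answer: 225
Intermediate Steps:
J(B, y) = -2*B (J(B, y) = -2*((-2 + B) + 2) = -2*B)
d = -12 (d = -2*6 = -12)
b(Q, N) = -3
(d + b(-7, 6))² = (-12 - 3)² = (-15)² = 225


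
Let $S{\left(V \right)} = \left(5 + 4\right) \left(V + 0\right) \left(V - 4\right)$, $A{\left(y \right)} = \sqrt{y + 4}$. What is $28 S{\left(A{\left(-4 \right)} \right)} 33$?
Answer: $0$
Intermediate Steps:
$A{\left(y \right)} = \sqrt{4 + y}$
$S{\left(V \right)} = 9 V \left(-4 + V\right)$
$28 S{\left(A{\left(-4 \right)} \right)} 33 = 28 \cdot 9 \sqrt{4 - 4} \left(-4 + \sqrt{4 - 4}\right) 33 = 28 \cdot 9 \sqrt{0} \left(-4 + \sqrt{0}\right) 33 = 28 \cdot 9 \cdot 0 \left(-4 + 0\right) 33 = 28 \cdot 9 \cdot 0 \left(-4\right) 33 = 28 \cdot 0 \cdot 33 = 0 \cdot 33 = 0$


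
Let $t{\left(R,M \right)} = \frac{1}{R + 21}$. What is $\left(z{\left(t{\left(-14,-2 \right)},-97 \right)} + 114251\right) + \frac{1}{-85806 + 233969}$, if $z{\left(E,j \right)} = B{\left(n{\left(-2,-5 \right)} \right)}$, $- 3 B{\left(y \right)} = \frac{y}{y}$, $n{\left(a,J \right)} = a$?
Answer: $\frac{50783164579}{444489} \approx 1.1425 \cdot 10^{5}$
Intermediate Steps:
$t{\left(R,M \right)} = \frac{1}{21 + R}$
$B{\left(y \right)} = - \frac{1}{3}$ ($B{\left(y \right)} = - \frac{y \frac{1}{y}}{3} = \left(- \frac{1}{3}\right) 1 = - \frac{1}{3}$)
$z{\left(E,j \right)} = - \frac{1}{3}$
$\left(z{\left(t{\left(-14,-2 \right)},-97 \right)} + 114251\right) + \frac{1}{-85806 + 233969} = \left(- \frac{1}{3} + 114251\right) + \frac{1}{-85806 + 233969} = \frac{342752}{3} + \frac{1}{148163} = \frac{50783164579}{444489}$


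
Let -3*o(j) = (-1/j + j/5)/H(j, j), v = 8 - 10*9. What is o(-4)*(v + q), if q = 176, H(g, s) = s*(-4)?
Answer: 517/480 ≈ 1.0771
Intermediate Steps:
H(g, s) = -4*s
v = -82 (v = 8 - 90 = -82)
o(j) = (-1/j + j/5)/(12*j) (o(j) = -(-1/j + j/5)/(3*((-4*j))) = -(-1/j + j*(⅕))*(-1/(4*j))/3 = -(-1/j + j/5)*(-1/(4*j))/3 = -(-1)*(-1/j + j/5)/(12*j) = (-1/j + j/5)/(12*j))
o(-4)*(v + q) = ((1/60)*(-5 + (-4)²)/(-4)²)*(-82 + 176) = ((1/60)*(1/16)*(-5 + 16))*94 = ((1/60)*(1/16)*11)*94 = (11/960)*94 = 517/480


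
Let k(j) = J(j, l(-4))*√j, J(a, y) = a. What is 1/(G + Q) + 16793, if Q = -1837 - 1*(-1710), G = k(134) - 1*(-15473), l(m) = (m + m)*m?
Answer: 1957170520831/116546806 - 67*√134/116546806 ≈ 16793.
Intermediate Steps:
l(m) = 2*m² (l(m) = (2*m)*m = 2*m²)
k(j) = j^(3/2) (k(j) = j*√j = j^(3/2))
G = 15473 + 134*√134 (G = 134^(3/2) - 1*(-15473) = 134*√134 + 15473 = 15473 + 134*√134 ≈ 17024.)
Q = -127 (Q = -1837 + 1710 = -127)
1/(G + Q) + 16793 = 1/((15473 + 134*√134) - 127) + 16793 = 1/(15346 + 134*√134) + 16793 = 16793 + 1/(15346 + 134*√134)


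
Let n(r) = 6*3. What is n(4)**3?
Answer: 5832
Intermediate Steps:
n(r) = 18
n(4)**3 = 18**3 = 5832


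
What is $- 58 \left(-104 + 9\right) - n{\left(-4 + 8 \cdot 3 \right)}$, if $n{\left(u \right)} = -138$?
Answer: $5648$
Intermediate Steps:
$- 58 \left(-104 + 9\right) - n{\left(-4 + 8 \cdot 3 \right)} = - 58 \left(-104 + 9\right) - -138 = \left(-58\right) \left(-95\right) + 138 = 5510 + 138 = 5648$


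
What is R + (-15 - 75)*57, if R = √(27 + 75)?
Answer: -5130 + √102 ≈ -5119.9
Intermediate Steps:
R = √102 ≈ 10.100
R + (-15 - 75)*57 = √102 + (-15 - 75)*57 = √102 - 90*57 = √102 - 5130 = -5130 + √102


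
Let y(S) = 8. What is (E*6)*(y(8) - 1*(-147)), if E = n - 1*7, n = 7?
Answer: 0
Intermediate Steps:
E = 0 (E = 7 - 1*7 = 7 - 7 = 0)
(E*6)*(y(8) - 1*(-147)) = (0*6)*(8 - 1*(-147)) = 0*(8 + 147) = 0*155 = 0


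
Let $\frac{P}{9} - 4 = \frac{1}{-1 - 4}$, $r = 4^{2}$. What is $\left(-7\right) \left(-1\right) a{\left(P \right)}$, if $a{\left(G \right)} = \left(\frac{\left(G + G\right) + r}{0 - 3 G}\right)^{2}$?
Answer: $\frac{1246588}{263169} \approx 4.7368$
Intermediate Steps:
$r = 16$
$P = \frac{171}{5}$ ($P = 36 + \frac{9}{-1 - 4} = 36 + \frac{9}{-5} = 36 + 9 \left(- \frac{1}{5}\right) = 36 - \frac{9}{5} = \frac{171}{5} \approx 34.2$)
$a{\left(G \right)} = \frac{\left(16 + 2 G\right)^{2}}{9 G^{2}}$ ($a{\left(G \right)} = \left(\frac{\left(G + G\right) + 16}{0 - 3 G}\right)^{2} = \left(\frac{2 G + 16}{\left(-3\right) G}\right)^{2} = \left(\left(16 + 2 G\right) \left(- \frac{1}{3 G}\right)\right)^{2} = \left(- \frac{16 + 2 G}{3 G}\right)^{2} = \frac{\left(16 + 2 G\right)^{2}}{9 G^{2}}$)
$\left(-7\right) \left(-1\right) a{\left(P \right)} = \left(-7\right) \left(-1\right) \frac{4 \left(8 + \frac{171}{5}\right)^{2}}{9 \cdot \frac{29241}{25}} = 7 \cdot \frac{4}{9} \cdot \frac{25}{29241} \left(\frac{211}{5}\right)^{2} = 7 \cdot \frac{4}{9} \cdot \frac{25}{29241} \cdot \frac{44521}{25} = 7 \cdot \frac{178084}{263169} = \frac{1246588}{263169}$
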